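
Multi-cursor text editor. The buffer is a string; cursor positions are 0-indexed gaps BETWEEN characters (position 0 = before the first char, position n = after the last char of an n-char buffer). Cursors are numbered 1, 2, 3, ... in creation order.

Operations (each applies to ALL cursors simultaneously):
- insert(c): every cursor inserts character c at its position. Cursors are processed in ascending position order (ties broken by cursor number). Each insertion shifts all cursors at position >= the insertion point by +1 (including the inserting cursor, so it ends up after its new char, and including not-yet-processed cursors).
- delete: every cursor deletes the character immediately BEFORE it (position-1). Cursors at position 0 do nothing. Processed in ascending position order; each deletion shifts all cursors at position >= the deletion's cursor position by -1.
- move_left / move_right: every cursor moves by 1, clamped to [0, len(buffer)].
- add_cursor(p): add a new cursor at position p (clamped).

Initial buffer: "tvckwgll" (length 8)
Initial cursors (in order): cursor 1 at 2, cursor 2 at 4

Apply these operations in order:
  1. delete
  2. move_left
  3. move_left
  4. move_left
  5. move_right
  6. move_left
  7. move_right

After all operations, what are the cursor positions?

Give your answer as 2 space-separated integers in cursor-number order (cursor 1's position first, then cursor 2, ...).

After op 1 (delete): buffer="tcwgll" (len 6), cursors c1@1 c2@2, authorship ......
After op 2 (move_left): buffer="tcwgll" (len 6), cursors c1@0 c2@1, authorship ......
After op 3 (move_left): buffer="tcwgll" (len 6), cursors c1@0 c2@0, authorship ......
After op 4 (move_left): buffer="tcwgll" (len 6), cursors c1@0 c2@0, authorship ......
After op 5 (move_right): buffer="tcwgll" (len 6), cursors c1@1 c2@1, authorship ......
After op 6 (move_left): buffer="tcwgll" (len 6), cursors c1@0 c2@0, authorship ......
After op 7 (move_right): buffer="tcwgll" (len 6), cursors c1@1 c2@1, authorship ......

Answer: 1 1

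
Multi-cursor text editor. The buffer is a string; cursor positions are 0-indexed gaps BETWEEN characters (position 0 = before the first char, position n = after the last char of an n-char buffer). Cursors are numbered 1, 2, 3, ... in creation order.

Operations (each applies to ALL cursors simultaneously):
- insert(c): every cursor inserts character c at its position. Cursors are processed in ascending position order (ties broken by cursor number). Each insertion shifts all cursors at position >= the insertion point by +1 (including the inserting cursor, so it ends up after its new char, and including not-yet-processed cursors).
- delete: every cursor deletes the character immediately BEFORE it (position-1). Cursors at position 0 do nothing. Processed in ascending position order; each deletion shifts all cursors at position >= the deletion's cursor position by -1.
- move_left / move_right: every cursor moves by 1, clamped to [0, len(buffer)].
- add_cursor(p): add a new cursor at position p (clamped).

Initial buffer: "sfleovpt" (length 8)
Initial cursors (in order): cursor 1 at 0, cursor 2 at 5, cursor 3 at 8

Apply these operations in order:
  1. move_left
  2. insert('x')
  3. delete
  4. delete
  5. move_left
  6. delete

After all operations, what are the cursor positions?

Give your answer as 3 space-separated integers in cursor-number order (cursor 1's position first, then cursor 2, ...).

Answer: 0 1 2

Derivation:
After op 1 (move_left): buffer="sfleovpt" (len 8), cursors c1@0 c2@4 c3@7, authorship ........
After op 2 (insert('x')): buffer="xsflexovpxt" (len 11), cursors c1@1 c2@6 c3@10, authorship 1....2...3.
After op 3 (delete): buffer="sfleovpt" (len 8), cursors c1@0 c2@4 c3@7, authorship ........
After op 4 (delete): buffer="sflovt" (len 6), cursors c1@0 c2@3 c3@5, authorship ......
After op 5 (move_left): buffer="sflovt" (len 6), cursors c1@0 c2@2 c3@4, authorship ......
After op 6 (delete): buffer="slvt" (len 4), cursors c1@0 c2@1 c3@2, authorship ....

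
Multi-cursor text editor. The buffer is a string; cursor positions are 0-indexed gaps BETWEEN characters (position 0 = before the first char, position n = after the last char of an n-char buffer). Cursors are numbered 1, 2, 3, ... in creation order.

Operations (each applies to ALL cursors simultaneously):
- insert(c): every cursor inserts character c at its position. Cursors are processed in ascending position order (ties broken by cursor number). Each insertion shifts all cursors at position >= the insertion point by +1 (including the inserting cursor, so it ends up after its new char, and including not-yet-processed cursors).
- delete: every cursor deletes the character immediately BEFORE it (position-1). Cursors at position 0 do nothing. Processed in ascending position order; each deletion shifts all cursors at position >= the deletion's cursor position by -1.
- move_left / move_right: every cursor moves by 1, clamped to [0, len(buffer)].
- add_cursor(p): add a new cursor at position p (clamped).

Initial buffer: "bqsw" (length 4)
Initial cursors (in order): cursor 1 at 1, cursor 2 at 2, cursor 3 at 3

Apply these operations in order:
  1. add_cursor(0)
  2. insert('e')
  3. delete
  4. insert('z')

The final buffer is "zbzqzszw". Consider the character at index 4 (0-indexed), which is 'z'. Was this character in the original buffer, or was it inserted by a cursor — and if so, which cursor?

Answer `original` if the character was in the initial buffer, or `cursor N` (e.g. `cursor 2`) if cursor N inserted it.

Answer: cursor 2

Derivation:
After op 1 (add_cursor(0)): buffer="bqsw" (len 4), cursors c4@0 c1@1 c2@2 c3@3, authorship ....
After op 2 (insert('e')): buffer="ebeqesew" (len 8), cursors c4@1 c1@3 c2@5 c3@7, authorship 4.1.2.3.
After op 3 (delete): buffer="bqsw" (len 4), cursors c4@0 c1@1 c2@2 c3@3, authorship ....
After op 4 (insert('z')): buffer="zbzqzszw" (len 8), cursors c4@1 c1@3 c2@5 c3@7, authorship 4.1.2.3.
Authorship (.=original, N=cursor N): 4 . 1 . 2 . 3 .
Index 4: author = 2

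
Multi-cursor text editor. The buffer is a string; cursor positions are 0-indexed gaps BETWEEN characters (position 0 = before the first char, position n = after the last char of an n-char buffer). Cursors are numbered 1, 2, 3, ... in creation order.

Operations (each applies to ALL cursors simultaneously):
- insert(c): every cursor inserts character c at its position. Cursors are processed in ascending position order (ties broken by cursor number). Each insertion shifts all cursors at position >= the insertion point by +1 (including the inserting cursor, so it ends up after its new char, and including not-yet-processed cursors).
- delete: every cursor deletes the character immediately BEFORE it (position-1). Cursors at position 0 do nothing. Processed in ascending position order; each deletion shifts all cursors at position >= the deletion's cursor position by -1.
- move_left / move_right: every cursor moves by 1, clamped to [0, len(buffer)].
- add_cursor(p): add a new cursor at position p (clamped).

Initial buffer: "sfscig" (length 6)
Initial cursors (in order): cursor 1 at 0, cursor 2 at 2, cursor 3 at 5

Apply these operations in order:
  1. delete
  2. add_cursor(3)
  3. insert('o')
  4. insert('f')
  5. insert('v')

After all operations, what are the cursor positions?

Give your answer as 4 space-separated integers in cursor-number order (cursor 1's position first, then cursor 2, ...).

Answer: 3 7 15 15

Derivation:
After op 1 (delete): buffer="sscg" (len 4), cursors c1@0 c2@1 c3@3, authorship ....
After op 2 (add_cursor(3)): buffer="sscg" (len 4), cursors c1@0 c2@1 c3@3 c4@3, authorship ....
After op 3 (insert('o')): buffer="ososcoog" (len 8), cursors c1@1 c2@3 c3@7 c4@7, authorship 1.2..34.
After op 4 (insert('f')): buffer="ofsofscooffg" (len 12), cursors c1@2 c2@5 c3@11 c4@11, authorship 11.22..3434.
After op 5 (insert('v')): buffer="ofvsofvscooffvvg" (len 16), cursors c1@3 c2@7 c3@15 c4@15, authorship 111.222..343434.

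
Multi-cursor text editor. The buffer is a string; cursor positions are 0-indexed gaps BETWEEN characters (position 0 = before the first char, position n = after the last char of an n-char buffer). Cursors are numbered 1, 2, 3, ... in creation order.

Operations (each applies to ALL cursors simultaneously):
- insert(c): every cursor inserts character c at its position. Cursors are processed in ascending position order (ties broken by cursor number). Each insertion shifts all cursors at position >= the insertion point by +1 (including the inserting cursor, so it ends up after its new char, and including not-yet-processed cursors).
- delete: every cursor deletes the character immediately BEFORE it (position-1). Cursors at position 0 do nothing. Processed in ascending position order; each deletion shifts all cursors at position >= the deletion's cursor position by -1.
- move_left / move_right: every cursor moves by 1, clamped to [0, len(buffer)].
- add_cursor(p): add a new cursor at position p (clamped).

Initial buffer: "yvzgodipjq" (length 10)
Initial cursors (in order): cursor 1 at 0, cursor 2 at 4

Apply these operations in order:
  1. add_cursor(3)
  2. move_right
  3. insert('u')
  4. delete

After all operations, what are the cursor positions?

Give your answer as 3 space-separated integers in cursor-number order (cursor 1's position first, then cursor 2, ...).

Answer: 1 5 4

Derivation:
After op 1 (add_cursor(3)): buffer="yvzgodipjq" (len 10), cursors c1@0 c3@3 c2@4, authorship ..........
After op 2 (move_right): buffer="yvzgodipjq" (len 10), cursors c1@1 c3@4 c2@5, authorship ..........
After op 3 (insert('u')): buffer="yuvzguoudipjq" (len 13), cursors c1@2 c3@6 c2@8, authorship .1...3.2.....
After op 4 (delete): buffer="yvzgodipjq" (len 10), cursors c1@1 c3@4 c2@5, authorship ..........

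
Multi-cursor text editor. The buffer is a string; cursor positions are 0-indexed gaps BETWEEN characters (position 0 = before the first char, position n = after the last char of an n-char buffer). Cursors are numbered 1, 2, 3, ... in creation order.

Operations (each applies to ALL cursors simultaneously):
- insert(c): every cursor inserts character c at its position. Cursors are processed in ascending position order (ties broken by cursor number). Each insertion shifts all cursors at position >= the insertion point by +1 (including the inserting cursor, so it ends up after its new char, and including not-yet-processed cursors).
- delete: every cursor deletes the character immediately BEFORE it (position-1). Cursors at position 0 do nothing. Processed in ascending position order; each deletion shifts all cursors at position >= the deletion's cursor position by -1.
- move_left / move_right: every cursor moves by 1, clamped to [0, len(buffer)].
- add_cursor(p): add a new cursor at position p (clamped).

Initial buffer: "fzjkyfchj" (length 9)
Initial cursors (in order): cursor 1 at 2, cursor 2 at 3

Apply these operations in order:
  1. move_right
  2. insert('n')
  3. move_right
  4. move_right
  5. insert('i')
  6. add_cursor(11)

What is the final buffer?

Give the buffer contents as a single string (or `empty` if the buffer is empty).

Answer: fzjnkniyfichj

Derivation:
After op 1 (move_right): buffer="fzjkyfchj" (len 9), cursors c1@3 c2@4, authorship .........
After op 2 (insert('n')): buffer="fzjnknyfchj" (len 11), cursors c1@4 c2@6, authorship ...1.2.....
After op 3 (move_right): buffer="fzjnknyfchj" (len 11), cursors c1@5 c2@7, authorship ...1.2.....
After op 4 (move_right): buffer="fzjnknyfchj" (len 11), cursors c1@6 c2@8, authorship ...1.2.....
After op 5 (insert('i')): buffer="fzjnkniyfichj" (len 13), cursors c1@7 c2@10, authorship ...1.21..2...
After op 6 (add_cursor(11)): buffer="fzjnkniyfichj" (len 13), cursors c1@7 c2@10 c3@11, authorship ...1.21..2...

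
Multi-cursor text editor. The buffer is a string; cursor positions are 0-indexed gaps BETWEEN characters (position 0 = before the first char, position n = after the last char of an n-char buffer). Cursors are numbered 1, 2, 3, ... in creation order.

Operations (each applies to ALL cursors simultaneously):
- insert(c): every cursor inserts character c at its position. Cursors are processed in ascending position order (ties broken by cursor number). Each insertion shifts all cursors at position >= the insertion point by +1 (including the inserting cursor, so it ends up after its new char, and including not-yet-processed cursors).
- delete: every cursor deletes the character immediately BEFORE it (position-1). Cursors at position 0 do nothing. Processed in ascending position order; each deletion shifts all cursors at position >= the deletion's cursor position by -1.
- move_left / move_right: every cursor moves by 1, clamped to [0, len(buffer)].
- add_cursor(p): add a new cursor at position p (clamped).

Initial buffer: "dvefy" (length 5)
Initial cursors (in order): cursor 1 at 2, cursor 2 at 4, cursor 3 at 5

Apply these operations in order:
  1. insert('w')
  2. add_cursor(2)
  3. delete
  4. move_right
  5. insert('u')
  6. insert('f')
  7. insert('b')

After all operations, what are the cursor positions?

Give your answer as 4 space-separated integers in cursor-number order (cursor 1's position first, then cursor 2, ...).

Answer: 8 16 16 8

Derivation:
After op 1 (insert('w')): buffer="dvwefwyw" (len 8), cursors c1@3 c2@6 c3@8, authorship ..1..2.3
After op 2 (add_cursor(2)): buffer="dvwefwyw" (len 8), cursors c4@2 c1@3 c2@6 c3@8, authorship ..1..2.3
After op 3 (delete): buffer="defy" (len 4), cursors c1@1 c4@1 c2@3 c3@4, authorship ....
After op 4 (move_right): buffer="defy" (len 4), cursors c1@2 c4@2 c2@4 c3@4, authorship ....
After op 5 (insert('u')): buffer="deuufyuu" (len 8), cursors c1@4 c4@4 c2@8 c3@8, authorship ..14..23
After op 6 (insert('f')): buffer="deuufffyuuff" (len 12), cursors c1@6 c4@6 c2@12 c3@12, authorship ..1414..2323
After op 7 (insert('b')): buffer="deuuffbbfyuuffbb" (len 16), cursors c1@8 c4@8 c2@16 c3@16, authorship ..141414..232323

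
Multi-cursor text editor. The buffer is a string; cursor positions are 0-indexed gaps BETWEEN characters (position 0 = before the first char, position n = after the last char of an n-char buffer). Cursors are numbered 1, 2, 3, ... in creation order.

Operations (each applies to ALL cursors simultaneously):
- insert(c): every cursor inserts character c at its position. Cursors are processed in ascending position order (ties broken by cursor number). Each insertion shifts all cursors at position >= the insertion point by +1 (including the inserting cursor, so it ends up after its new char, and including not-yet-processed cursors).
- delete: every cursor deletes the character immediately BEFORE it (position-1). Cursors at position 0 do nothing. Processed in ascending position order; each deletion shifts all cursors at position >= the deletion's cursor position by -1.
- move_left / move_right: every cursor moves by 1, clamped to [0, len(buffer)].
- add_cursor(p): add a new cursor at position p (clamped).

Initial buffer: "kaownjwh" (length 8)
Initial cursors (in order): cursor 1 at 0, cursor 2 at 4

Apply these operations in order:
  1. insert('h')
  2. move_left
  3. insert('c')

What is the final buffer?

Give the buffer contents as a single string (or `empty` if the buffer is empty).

After op 1 (insert('h')): buffer="hkaowhnjwh" (len 10), cursors c1@1 c2@6, authorship 1....2....
After op 2 (move_left): buffer="hkaowhnjwh" (len 10), cursors c1@0 c2@5, authorship 1....2....
After op 3 (insert('c')): buffer="chkaowchnjwh" (len 12), cursors c1@1 c2@7, authorship 11....22....

Answer: chkaowchnjwh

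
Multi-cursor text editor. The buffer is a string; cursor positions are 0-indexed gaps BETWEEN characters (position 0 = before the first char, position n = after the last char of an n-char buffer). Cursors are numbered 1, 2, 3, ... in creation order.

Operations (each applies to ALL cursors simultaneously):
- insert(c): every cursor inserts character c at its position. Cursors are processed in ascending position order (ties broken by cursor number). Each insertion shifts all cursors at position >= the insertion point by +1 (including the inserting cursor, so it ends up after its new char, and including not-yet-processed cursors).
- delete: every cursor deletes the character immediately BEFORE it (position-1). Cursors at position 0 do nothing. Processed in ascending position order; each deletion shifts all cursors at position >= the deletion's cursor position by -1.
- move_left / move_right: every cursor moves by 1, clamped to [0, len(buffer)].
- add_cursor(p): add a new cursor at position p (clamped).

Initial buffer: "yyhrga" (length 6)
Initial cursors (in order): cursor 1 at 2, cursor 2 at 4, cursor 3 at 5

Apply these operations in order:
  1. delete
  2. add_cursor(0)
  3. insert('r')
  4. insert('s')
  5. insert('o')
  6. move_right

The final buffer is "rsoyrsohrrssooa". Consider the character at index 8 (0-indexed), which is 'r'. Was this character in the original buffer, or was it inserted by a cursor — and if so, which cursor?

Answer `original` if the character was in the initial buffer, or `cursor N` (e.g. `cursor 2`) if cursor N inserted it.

After op 1 (delete): buffer="yha" (len 3), cursors c1@1 c2@2 c3@2, authorship ...
After op 2 (add_cursor(0)): buffer="yha" (len 3), cursors c4@0 c1@1 c2@2 c3@2, authorship ...
After op 3 (insert('r')): buffer="ryrhrra" (len 7), cursors c4@1 c1@3 c2@6 c3@6, authorship 4.1.23.
After op 4 (insert('s')): buffer="rsyrshrrssa" (len 11), cursors c4@2 c1@5 c2@10 c3@10, authorship 44.11.2323.
After op 5 (insert('o')): buffer="rsoyrsohrrssooa" (len 15), cursors c4@3 c1@7 c2@14 c3@14, authorship 444.111.232323.
After op 6 (move_right): buffer="rsoyrsohrrssooa" (len 15), cursors c4@4 c1@8 c2@15 c3@15, authorship 444.111.232323.
Authorship (.=original, N=cursor N): 4 4 4 . 1 1 1 . 2 3 2 3 2 3 .
Index 8: author = 2

Answer: cursor 2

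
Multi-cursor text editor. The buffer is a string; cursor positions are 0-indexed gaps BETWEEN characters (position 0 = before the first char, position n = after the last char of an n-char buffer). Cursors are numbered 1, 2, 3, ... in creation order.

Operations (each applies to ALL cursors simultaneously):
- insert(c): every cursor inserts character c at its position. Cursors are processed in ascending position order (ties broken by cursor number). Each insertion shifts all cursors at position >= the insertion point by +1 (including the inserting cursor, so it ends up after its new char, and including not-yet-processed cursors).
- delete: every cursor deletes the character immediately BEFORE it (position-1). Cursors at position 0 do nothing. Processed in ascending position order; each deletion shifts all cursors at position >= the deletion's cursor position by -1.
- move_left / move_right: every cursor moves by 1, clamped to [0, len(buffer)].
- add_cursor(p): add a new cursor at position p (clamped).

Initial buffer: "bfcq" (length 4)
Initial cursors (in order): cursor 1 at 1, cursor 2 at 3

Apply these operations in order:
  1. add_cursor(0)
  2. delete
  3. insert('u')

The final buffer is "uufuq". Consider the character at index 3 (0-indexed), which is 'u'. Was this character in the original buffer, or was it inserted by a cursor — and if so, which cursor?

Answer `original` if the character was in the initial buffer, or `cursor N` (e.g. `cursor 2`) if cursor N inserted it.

After op 1 (add_cursor(0)): buffer="bfcq" (len 4), cursors c3@0 c1@1 c2@3, authorship ....
After op 2 (delete): buffer="fq" (len 2), cursors c1@0 c3@0 c2@1, authorship ..
After op 3 (insert('u')): buffer="uufuq" (len 5), cursors c1@2 c3@2 c2@4, authorship 13.2.
Authorship (.=original, N=cursor N): 1 3 . 2 .
Index 3: author = 2

Answer: cursor 2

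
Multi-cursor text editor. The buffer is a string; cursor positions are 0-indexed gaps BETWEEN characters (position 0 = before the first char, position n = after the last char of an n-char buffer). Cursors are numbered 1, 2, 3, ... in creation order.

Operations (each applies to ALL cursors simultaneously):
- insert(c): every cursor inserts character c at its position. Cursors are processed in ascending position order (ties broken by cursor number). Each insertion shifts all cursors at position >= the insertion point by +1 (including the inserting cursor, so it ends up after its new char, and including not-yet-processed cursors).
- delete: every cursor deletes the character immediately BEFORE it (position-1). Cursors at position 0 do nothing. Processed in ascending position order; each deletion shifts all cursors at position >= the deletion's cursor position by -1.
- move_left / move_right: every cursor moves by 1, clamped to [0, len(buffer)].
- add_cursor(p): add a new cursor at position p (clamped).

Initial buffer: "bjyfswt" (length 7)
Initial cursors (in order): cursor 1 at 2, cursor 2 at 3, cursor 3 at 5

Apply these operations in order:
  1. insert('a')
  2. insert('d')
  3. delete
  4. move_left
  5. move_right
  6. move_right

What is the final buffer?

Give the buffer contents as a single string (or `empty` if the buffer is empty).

Answer: bjayafsawt

Derivation:
After op 1 (insert('a')): buffer="bjayafsawt" (len 10), cursors c1@3 c2@5 c3@8, authorship ..1.2..3..
After op 2 (insert('d')): buffer="bjadyadfsadwt" (len 13), cursors c1@4 c2@7 c3@11, authorship ..11.22..33..
After op 3 (delete): buffer="bjayafsawt" (len 10), cursors c1@3 c2@5 c3@8, authorship ..1.2..3..
After op 4 (move_left): buffer="bjayafsawt" (len 10), cursors c1@2 c2@4 c3@7, authorship ..1.2..3..
After op 5 (move_right): buffer="bjayafsawt" (len 10), cursors c1@3 c2@5 c3@8, authorship ..1.2..3..
After op 6 (move_right): buffer="bjayafsawt" (len 10), cursors c1@4 c2@6 c3@9, authorship ..1.2..3..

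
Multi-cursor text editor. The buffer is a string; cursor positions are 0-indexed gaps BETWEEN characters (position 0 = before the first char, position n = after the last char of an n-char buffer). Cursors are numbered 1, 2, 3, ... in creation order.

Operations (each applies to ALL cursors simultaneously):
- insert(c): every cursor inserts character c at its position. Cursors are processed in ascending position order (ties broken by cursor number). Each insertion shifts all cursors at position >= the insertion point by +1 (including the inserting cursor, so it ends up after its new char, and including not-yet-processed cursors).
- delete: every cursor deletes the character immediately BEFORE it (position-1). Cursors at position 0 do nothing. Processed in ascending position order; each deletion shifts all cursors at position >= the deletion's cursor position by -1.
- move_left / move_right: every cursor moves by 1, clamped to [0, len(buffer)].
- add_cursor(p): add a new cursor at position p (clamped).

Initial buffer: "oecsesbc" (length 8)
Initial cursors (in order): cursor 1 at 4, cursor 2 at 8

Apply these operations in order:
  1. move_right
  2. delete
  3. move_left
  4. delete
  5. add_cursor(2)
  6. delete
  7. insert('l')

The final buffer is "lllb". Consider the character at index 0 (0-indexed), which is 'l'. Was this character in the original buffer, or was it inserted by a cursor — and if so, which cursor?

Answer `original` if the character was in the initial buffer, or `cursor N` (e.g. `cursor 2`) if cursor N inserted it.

Answer: cursor 1

Derivation:
After op 1 (move_right): buffer="oecsesbc" (len 8), cursors c1@5 c2@8, authorship ........
After op 2 (delete): buffer="oecssb" (len 6), cursors c1@4 c2@6, authorship ......
After op 3 (move_left): buffer="oecssb" (len 6), cursors c1@3 c2@5, authorship ......
After op 4 (delete): buffer="oesb" (len 4), cursors c1@2 c2@3, authorship ....
After op 5 (add_cursor(2)): buffer="oesb" (len 4), cursors c1@2 c3@2 c2@3, authorship ....
After op 6 (delete): buffer="b" (len 1), cursors c1@0 c2@0 c3@0, authorship .
After op 7 (insert('l')): buffer="lllb" (len 4), cursors c1@3 c2@3 c3@3, authorship 123.
Authorship (.=original, N=cursor N): 1 2 3 .
Index 0: author = 1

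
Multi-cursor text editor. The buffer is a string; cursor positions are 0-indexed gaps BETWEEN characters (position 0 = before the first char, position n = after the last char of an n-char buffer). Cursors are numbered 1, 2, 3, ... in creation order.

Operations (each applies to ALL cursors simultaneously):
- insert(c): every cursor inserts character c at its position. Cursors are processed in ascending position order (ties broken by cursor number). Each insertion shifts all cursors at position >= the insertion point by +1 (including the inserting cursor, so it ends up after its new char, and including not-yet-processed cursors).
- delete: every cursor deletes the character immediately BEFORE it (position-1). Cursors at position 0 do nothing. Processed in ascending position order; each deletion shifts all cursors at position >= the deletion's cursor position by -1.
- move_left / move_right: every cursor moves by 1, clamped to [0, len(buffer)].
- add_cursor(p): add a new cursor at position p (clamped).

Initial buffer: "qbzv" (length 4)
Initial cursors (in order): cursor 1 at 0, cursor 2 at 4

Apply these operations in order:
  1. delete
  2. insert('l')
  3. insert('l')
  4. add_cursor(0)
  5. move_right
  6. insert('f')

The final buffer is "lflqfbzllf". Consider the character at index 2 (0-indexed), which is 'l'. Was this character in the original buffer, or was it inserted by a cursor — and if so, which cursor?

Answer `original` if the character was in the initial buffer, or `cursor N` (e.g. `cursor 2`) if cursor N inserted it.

Answer: cursor 1

Derivation:
After op 1 (delete): buffer="qbz" (len 3), cursors c1@0 c2@3, authorship ...
After op 2 (insert('l')): buffer="lqbzl" (len 5), cursors c1@1 c2@5, authorship 1...2
After op 3 (insert('l')): buffer="llqbzll" (len 7), cursors c1@2 c2@7, authorship 11...22
After op 4 (add_cursor(0)): buffer="llqbzll" (len 7), cursors c3@0 c1@2 c2@7, authorship 11...22
After op 5 (move_right): buffer="llqbzll" (len 7), cursors c3@1 c1@3 c2@7, authorship 11...22
After op 6 (insert('f')): buffer="lflqfbzllf" (len 10), cursors c3@2 c1@5 c2@10, authorship 131.1..222
Authorship (.=original, N=cursor N): 1 3 1 . 1 . . 2 2 2
Index 2: author = 1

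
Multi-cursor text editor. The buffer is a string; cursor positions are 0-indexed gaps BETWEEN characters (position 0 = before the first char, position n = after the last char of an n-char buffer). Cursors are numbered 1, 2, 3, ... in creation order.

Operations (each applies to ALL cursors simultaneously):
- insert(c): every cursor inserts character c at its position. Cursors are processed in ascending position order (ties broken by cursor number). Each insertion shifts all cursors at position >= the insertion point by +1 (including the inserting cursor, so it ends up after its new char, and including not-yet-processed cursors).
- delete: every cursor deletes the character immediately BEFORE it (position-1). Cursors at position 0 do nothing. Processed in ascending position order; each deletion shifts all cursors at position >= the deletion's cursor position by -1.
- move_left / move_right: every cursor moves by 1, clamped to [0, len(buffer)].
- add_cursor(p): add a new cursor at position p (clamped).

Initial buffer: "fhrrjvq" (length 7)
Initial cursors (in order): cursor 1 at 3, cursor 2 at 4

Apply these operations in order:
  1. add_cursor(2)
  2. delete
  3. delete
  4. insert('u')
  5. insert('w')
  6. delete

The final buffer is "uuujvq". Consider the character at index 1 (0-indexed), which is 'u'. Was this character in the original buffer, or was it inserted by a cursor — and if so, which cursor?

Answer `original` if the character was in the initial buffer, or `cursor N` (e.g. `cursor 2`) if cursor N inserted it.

After op 1 (add_cursor(2)): buffer="fhrrjvq" (len 7), cursors c3@2 c1@3 c2@4, authorship .......
After op 2 (delete): buffer="fjvq" (len 4), cursors c1@1 c2@1 c3@1, authorship ....
After op 3 (delete): buffer="jvq" (len 3), cursors c1@0 c2@0 c3@0, authorship ...
After op 4 (insert('u')): buffer="uuujvq" (len 6), cursors c1@3 c2@3 c3@3, authorship 123...
After op 5 (insert('w')): buffer="uuuwwwjvq" (len 9), cursors c1@6 c2@6 c3@6, authorship 123123...
After op 6 (delete): buffer="uuujvq" (len 6), cursors c1@3 c2@3 c3@3, authorship 123...
Authorship (.=original, N=cursor N): 1 2 3 . . .
Index 1: author = 2

Answer: cursor 2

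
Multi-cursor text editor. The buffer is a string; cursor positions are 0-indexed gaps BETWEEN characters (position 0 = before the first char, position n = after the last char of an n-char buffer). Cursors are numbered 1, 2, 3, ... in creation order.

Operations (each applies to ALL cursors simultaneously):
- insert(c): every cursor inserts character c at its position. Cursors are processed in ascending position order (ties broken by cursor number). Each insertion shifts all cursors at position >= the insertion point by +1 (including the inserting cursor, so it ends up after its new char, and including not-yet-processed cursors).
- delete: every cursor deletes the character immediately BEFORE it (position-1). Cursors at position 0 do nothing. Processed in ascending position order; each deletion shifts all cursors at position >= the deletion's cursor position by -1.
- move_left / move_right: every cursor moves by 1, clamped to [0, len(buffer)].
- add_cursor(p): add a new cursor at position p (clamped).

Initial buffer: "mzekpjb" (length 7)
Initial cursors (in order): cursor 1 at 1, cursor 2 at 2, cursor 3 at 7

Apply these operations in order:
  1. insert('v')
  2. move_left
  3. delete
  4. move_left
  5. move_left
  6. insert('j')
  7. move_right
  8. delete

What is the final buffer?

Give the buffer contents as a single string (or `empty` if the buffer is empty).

After op 1 (insert('v')): buffer="mvzvekpjbv" (len 10), cursors c1@2 c2@4 c3@10, authorship .1.2.....3
After op 2 (move_left): buffer="mvzvekpjbv" (len 10), cursors c1@1 c2@3 c3@9, authorship .1.2.....3
After op 3 (delete): buffer="vvekpjv" (len 7), cursors c1@0 c2@1 c3@6, authorship 12....3
After op 4 (move_left): buffer="vvekpjv" (len 7), cursors c1@0 c2@0 c3@5, authorship 12....3
After op 5 (move_left): buffer="vvekpjv" (len 7), cursors c1@0 c2@0 c3@4, authorship 12....3
After op 6 (insert('j')): buffer="jjvvekjpjv" (len 10), cursors c1@2 c2@2 c3@7, authorship 1212..3..3
After op 7 (move_right): buffer="jjvvekjpjv" (len 10), cursors c1@3 c2@3 c3@8, authorship 1212..3..3
After op 8 (delete): buffer="jvekjjv" (len 7), cursors c1@1 c2@1 c3@5, authorship 12..3.3

Answer: jvekjjv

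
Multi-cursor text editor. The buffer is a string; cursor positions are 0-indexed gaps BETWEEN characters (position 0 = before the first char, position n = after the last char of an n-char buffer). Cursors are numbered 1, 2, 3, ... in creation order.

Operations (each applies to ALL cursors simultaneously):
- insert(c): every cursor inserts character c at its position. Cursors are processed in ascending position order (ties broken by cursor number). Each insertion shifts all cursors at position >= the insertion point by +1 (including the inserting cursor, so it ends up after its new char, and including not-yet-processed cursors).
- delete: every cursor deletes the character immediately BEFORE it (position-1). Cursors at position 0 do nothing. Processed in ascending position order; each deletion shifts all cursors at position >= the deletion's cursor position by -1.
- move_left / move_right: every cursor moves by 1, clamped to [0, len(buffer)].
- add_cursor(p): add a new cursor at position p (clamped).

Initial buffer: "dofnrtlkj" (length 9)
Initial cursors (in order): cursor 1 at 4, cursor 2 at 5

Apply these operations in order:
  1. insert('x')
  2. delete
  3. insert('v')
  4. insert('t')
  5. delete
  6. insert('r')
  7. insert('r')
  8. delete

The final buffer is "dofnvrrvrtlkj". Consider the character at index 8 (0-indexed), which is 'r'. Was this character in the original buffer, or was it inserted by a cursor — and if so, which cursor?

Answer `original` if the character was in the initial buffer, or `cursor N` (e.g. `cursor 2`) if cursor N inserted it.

Answer: cursor 2

Derivation:
After op 1 (insert('x')): buffer="dofnxrxtlkj" (len 11), cursors c1@5 c2@7, authorship ....1.2....
After op 2 (delete): buffer="dofnrtlkj" (len 9), cursors c1@4 c2@5, authorship .........
After op 3 (insert('v')): buffer="dofnvrvtlkj" (len 11), cursors c1@5 c2@7, authorship ....1.2....
After op 4 (insert('t')): buffer="dofnvtrvttlkj" (len 13), cursors c1@6 c2@9, authorship ....11.22....
After op 5 (delete): buffer="dofnvrvtlkj" (len 11), cursors c1@5 c2@7, authorship ....1.2....
After op 6 (insert('r')): buffer="dofnvrrvrtlkj" (len 13), cursors c1@6 c2@9, authorship ....11.22....
After op 7 (insert('r')): buffer="dofnvrrrvrrtlkj" (len 15), cursors c1@7 c2@11, authorship ....111.222....
After op 8 (delete): buffer="dofnvrrvrtlkj" (len 13), cursors c1@6 c2@9, authorship ....11.22....
Authorship (.=original, N=cursor N): . . . . 1 1 . 2 2 . . . .
Index 8: author = 2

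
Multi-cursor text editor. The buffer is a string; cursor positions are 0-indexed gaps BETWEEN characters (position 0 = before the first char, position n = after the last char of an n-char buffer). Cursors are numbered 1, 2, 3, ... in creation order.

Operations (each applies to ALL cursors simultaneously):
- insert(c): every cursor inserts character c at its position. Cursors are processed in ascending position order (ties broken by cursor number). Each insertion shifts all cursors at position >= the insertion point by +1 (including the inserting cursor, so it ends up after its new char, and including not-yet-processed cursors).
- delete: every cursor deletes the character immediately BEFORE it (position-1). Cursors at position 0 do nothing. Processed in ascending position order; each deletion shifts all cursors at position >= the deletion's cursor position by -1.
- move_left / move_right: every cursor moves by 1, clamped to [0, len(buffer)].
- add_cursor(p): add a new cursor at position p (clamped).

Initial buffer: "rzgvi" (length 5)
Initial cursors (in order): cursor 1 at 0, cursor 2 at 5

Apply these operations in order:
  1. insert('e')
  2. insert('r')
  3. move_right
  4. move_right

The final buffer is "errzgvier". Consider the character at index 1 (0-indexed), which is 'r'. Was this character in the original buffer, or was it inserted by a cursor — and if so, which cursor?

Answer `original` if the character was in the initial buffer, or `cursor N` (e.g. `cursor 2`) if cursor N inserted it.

Answer: cursor 1

Derivation:
After op 1 (insert('e')): buffer="erzgvie" (len 7), cursors c1@1 c2@7, authorship 1.....2
After op 2 (insert('r')): buffer="errzgvier" (len 9), cursors c1@2 c2@9, authorship 11.....22
After op 3 (move_right): buffer="errzgvier" (len 9), cursors c1@3 c2@9, authorship 11.....22
After op 4 (move_right): buffer="errzgvier" (len 9), cursors c1@4 c2@9, authorship 11.....22
Authorship (.=original, N=cursor N): 1 1 . . . . . 2 2
Index 1: author = 1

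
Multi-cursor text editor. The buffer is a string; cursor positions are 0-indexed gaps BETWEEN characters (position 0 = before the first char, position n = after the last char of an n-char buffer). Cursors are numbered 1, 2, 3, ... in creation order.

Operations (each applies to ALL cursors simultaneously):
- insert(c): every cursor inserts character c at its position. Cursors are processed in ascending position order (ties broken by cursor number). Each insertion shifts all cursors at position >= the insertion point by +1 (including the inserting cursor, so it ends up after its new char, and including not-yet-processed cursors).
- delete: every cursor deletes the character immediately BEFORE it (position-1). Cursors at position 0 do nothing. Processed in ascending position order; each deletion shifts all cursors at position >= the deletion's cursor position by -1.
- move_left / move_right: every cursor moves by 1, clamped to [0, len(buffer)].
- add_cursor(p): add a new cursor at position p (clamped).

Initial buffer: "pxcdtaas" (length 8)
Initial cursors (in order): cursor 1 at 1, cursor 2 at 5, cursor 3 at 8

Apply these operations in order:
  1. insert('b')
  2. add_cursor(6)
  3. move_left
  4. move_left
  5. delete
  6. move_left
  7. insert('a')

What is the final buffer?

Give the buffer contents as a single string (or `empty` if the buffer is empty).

Answer: apbaaxtbaasb

Derivation:
After op 1 (insert('b')): buffer="pbxcdtbaasb" (len 11), cursors c1@2 c2@7 c3@11, authorship .1....2...3
After op 2 (add_cursor(6)): buffer="pbxcdtbaasb" (len 11), cursors c1@2 c4@6 c2@7 c3@11, authorship .1....2...3
After op 3 (move_left): buffer="pbxcdtbaasb" (len 11), cursors c1@1 c4@5 c2@6 c3@10, authorship .1....2...3
After op 4 (move_left): buffer="pbxcdtbaasb" (len 11), cursors c1@0 c4@4 c2@5 c3@9, authorship .1....2...3
After op 5 (delete): buffer="pbxtbasb" (len 8), cursors c1@0 c2@3 c4@3 c3@6, authorship .1..2..3
After op 6 (move_left): buffer="pbxtbasb" (len 8), cursors c1@0 c2@2 c4@2 c3@5, authorship .1..2..3
After op 7 (insert('a')): buffer="apbaaxtbaasb" (len 12), cursors c1@1 c2@5 c4@5 c3@9, authorship 1.124..23..3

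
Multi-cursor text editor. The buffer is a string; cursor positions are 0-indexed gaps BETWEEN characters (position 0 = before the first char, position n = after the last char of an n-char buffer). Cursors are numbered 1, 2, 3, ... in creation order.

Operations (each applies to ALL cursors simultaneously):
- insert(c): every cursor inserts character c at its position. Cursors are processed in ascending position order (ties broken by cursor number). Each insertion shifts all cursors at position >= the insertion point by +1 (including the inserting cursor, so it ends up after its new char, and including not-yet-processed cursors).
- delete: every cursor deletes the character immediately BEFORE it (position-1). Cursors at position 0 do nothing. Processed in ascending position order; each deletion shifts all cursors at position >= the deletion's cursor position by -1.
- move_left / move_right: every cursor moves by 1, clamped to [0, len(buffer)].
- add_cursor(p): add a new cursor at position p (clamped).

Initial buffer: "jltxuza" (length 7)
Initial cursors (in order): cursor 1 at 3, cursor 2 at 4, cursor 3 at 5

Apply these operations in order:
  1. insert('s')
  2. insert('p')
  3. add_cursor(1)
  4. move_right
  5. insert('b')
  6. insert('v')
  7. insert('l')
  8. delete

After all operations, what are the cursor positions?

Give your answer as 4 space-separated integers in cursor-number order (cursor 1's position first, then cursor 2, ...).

After op 1 (insert('s')): buffer="jltsxsusza" (len 10), cursors c1@4 c2@6 c3@8, authorship ...1.2.3..
After op 2 (insert('p')): buffer="jltspxspuspza" (len 13), cursors c1@5 c2@8 c3@11, authorship ...11.22.33..
After op 3 (add_cursor(1)): buffer="jltspxspuspza" (len 13), cursors c4@1 c1@5 c2@8 c3@11, authorship ...11.22.33..
After op 4 (move_right): buffer="jltspxspuspza" (len 13), cursors c4@2 c1@6 c2@9 c3@12, authorship ...11.22.33..
After op 5 (insert('b')): buffer="jlbtspxbspubspzba" (len 17), cursors c4@3 c1@8 c2@12 c3@16, authorship ..4.11.122.233.3.
After op 6 (insert('v')): buffer="jlbvtspxbvspubvspzbva" (len 21), cursors c4@4 c1@10 c2@15 c3@20, authorship ..44.11.1122.2233.33.
After op 7 (insert('l')): buffer="jlbvltspxbvlspubvlspzbvla" (len 25), cursors c4@5 c1@12 c2@18 c3@24, authorship ..444.11.11122.22233.333.
After op 8 (delete): buffer="jlbvtspxbvspubvspzbva" (len 21), cursors c4@4 c1@10 c2@15 c3@20, authorship ..44.11.1122.2233.33.

Answer: 10 15 20 4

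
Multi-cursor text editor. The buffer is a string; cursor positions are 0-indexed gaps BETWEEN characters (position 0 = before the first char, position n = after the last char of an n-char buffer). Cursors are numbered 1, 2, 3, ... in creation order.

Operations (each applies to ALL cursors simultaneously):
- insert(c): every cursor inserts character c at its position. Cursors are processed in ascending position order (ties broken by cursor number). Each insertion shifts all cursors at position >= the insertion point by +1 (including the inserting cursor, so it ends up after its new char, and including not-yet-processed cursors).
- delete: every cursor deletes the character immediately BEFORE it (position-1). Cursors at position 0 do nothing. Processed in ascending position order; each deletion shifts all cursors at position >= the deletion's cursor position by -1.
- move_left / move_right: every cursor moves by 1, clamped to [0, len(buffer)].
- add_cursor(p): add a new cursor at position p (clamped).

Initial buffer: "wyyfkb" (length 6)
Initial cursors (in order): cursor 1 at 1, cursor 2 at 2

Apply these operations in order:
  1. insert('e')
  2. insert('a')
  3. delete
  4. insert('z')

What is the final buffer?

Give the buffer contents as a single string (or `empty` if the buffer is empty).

Answer: wezyezyfkb

Derivation:
After op 1 (insert('e')): buffer="weyeyfkb" (len 8), cursors c1@2 c2@4, authorship .1.2....
After op 2 (insert('a')): buffer="weayeayfkb" (len 10), cursors c1@3 c2@6, authorship .11.22....
After op 3 (delete): buffer="weyeyfkb" (len 8), cursors c1@2 c2@4, authorship .1.2....
After op 4 (insert('z')): buffer="wezyezyfkb" (len 10), cursors c1@3 c2@6, authorship .11.22....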